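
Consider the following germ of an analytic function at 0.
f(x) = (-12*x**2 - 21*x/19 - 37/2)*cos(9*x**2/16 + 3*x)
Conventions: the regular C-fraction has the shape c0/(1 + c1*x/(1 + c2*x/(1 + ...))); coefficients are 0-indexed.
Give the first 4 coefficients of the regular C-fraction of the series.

The regular C-fraction coefficients are [-37/2, -42/703, 1270091/19684, -4616878685/71125096].

Taylor coefficients (expand at 0): a_0 = -37/2, a_1 = -21/19, a_2 = 285/4, a_3 = 22005/608.
c0 = a_0 = -37/2. Peel one level at a time: if S = 1 + c*x/S' with S'(0) = 1, then c is the x-coefficient of S and S' = c*x/(S - 1).
S_1 = c0/f = 1 + (-42/703)*x + (3810273/988418)*x^2 + ...; c1 = -42/703.
S_2 = c1*x/(S_1 - 1) = 1 + (1270091/19684)*x + (6567395/1568)*x^2 + ...; c2 = 1270091/19684.
S_3 = c2*x/(S_2 - 1) = 1 + (-4616878685/71125096)*x + ...; c3 = -4616878685/71125096.


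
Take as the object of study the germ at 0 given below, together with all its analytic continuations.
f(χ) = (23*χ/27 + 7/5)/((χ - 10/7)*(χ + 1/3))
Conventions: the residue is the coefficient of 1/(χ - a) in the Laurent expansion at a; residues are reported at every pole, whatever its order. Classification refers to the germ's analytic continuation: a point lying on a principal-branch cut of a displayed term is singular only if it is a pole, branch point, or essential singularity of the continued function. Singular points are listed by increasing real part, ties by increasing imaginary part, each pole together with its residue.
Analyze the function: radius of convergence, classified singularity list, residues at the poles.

Radius of convergence at 0: 1/3.
At -1/3: a pole of order 1; residue -3164/4995.
At 10/7: a pole of order 1; residue 2473/1665.

Denominator factor (χ + 1/3): pole of order 1 at -1/3, modulus 1/3.
Denominator factor (χ - 10/7): pole of order 1 at 10/7, modulus 10/7.
The radius of convergence is the smallest modulus among the singular points: 1/3.
At the order-1 pole -1/3 set g(χ) = (χ - (-1/3))*f(χ) = (23*χ/27 + 7/5)/(χ - 10/7).
Simple pole: residue = g(a) at a = -1/3, which is -3164/4995.
At the order-1 pole 10/7 set g(χ) = (χ - (10/7))*f(χ) = (23*χ/27 + 7/5)/(χ + 1/3).
Simple pole: residue = g(a) at a = 10/7, which is 2473/1665.
List the singular points by increasing real part (a conjugate pair: the negative imaginary part first).


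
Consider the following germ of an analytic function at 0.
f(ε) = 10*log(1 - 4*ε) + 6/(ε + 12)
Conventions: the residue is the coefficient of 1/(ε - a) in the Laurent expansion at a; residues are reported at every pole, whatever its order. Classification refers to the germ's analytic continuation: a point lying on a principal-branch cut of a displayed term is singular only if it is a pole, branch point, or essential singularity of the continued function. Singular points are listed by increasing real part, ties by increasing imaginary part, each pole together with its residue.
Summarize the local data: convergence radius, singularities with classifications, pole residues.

Denominator factor (ε + 12): pole of order 1 at -12, modulus 12.
Branch term (10)*log(1 - ε/(1/4)): its argument vanishes at ε = 1/4, a logarithmic branch point, modulus 1/4.
The radius of convergence is the smallest modulus among the singular points: 1/4.
The branch term is analytic at -12 and contributes nothing to the residue; only the rational part matters.
At the order-1 pole -12 set g(ε) = (ε - (-12))*(rational part) = 6.
Simple pole: residue = g(a) at a = -12, which is 6.
List the singular points by increasing real part (a conjugate pair: the negative imaginary part first).

Radius of convergence at 0: 1/4.
At -12: a pole of order 1; residue 6.
At 1/4: a logarithmic branch point.


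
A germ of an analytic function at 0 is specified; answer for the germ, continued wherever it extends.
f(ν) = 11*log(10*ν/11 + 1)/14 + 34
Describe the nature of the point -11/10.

The term (11/14)*log(1 - ν/(-11/10)) has argument 1 - -11/10/(-11/10) = 0 at -11/10: a logarithmic (infinitely-sheeted) branch point; the remaining terms are analytic or single-valued there.

The point is a logarithmic branch point.


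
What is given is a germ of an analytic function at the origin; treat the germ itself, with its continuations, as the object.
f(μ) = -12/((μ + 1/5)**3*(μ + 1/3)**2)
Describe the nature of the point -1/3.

The denominator factor μ + 1/3 vanishes at -1/3 and appears to the power 2; the numerator there equals -12, nonzero, and no other factor vanishes.
Hence a pole whose order is the multiplicity, 2.

The point is a pole of order 2.


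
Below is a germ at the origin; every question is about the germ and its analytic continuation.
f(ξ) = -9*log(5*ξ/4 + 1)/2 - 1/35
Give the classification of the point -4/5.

The term (-9/2)*log(1 - ξ/(-4/5)) has argument 1 - -4/5/(-4/5) = 0 at -4/5: a logarithmic (infinitely-sheeted) branch point; the remaining terms are analytic or single-valued there.

The point is a logarithmic branch point.


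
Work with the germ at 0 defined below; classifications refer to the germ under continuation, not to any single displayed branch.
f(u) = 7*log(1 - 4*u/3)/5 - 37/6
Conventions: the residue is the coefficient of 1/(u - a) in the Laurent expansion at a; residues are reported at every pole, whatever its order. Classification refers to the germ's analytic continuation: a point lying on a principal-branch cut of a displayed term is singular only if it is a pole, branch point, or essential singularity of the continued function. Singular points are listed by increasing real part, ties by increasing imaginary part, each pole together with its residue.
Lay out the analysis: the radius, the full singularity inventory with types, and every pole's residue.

Branch term (7/5)*log(1 - u/(3/4)): its argument vanishes at u = 3/4, a logarithmic branch point, modulus 3/4.
The radius of convergence is the smallest modulus among the singular points: 3/4.

Radius of convergence at 0: 3/4.
At 3/4: a logarithmic branch point.


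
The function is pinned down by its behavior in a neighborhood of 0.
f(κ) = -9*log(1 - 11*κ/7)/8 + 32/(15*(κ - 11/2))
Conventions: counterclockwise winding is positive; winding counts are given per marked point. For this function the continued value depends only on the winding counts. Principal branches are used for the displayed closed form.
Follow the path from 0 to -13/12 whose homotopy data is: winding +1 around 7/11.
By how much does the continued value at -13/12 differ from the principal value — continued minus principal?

The rational part is single-valued and drops out of the difference; each branch term changes only by its own monodromy.
(-9/8)*log(1 - κ/(7/11)): each positive loop around 7/11 adds 2*pi*i to the log, so winding +1 contributes (-9/8)*(1)*2*pi*i = -(9/4)*pi*i.
Summing the contributions at κ = -13/12 gives -(9/4)*pi*i.

Continued minus principal equals -(9/4)*pi*i.


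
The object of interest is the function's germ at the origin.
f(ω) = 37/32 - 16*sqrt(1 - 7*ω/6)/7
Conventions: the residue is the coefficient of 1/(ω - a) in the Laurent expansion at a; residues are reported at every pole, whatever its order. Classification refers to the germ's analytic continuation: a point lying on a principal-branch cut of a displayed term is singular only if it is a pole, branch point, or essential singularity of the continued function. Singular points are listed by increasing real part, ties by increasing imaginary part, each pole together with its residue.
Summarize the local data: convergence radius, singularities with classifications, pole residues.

Radius of convergence at 0: 6/7.
At 6/7: an algebraic (square-root) branch point.

Branch term (-16/7)*sqrt(1 - ω/(6/7)): its argument vanishes at ω = 6/7, a square-root branch point, modulus 6/7.
The radius of convergence is the smallest modulus among the singular points: 6/7.


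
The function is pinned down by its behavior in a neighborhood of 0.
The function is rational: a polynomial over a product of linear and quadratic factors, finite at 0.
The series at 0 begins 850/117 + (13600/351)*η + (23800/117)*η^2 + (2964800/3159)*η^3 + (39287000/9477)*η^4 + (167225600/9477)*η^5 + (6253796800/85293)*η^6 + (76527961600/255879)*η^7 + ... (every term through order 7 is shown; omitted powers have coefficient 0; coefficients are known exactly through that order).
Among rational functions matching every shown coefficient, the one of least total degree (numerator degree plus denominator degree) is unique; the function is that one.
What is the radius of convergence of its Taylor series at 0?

The radius of convergence is -2/5 + (1/10)*sqrt(46).

No rational of total degree below 4 reproduces all 8 coefficients; solving the [0/4] Pade equations on them gives f(η) = 17/(26*(η**2 + 4*η/5 - 3/10)**2), whose expansion matches every shown term.
Denominator factor (η**2 + 4*η/5 - 3/10)^2: discriminant 46/25, real irrational roots -2/5 + (1/10)*sqrt(46) and -2/5 - (1/10)*sqrt(46); poles of order 2, moduli -2/5 + (1/10)*sqrt(46) and 2/5 + (1/10)*sqrt(46).
The radius of convergence is the smallest modulus among the singular points: -2/5 + (1/10)*sqrt(46).


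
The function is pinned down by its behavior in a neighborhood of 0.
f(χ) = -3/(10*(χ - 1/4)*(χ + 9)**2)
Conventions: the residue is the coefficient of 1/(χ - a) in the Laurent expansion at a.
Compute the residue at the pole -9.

At the order-2 pole -9 set g(χ) = (χ - (-9))^2*f(χ) = -3/(10*(χ - 1/4)).
Order-2 pole: residue = g'(a); g'(-9) = 24/6845, so the residue is 24/6845.

The residue is 24/6845.


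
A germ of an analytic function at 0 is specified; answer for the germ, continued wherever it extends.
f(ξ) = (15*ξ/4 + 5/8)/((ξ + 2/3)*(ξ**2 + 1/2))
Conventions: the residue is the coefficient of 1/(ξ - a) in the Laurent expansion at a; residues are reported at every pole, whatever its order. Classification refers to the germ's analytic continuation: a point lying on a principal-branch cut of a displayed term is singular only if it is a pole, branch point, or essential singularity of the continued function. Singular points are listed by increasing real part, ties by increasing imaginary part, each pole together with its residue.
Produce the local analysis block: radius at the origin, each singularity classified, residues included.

Denominator factor (ξ**2 + 1/2): discriminant -2, complex-conjugate roots ((1/2)*sqrt(2))*i and -((1/2)*sqrt(2))*i; poles of order 1, moduli (1/2)*sqrt(2) and (1/2)*sqrt(2).
Denominator factor (ξ + 2/3): pole of order 1 at -2/3, modulus 2/3.
The radius of convergence is the smallest modulus among the singular points: 2/3.
At the order-1 pole -2/3 set g(ξ) = (ξ - (-2/3))*f(ξ) = (15*ξ/4 + 5/8)/(ξ**2 + 1/2).
Simple pole: residue = g(a) at a = -2/3, which is -135/68.
The factor ξ**2 + 1/2 splits as (ξ - a)(ξ - a') with a = -((1/2)*sqrt(2))*i, a' = ((1/2)*sqrt(2))*i. At the order-1 pole a set g(ξ) = (ξ - a)*f(ξ) = [(15*ξ/4 + 5/8)/(ξ + 2/3)] / (ξ - a').
Simple pole: residue = g(a) at a = -((1/2)*sqrt(2))*i, which is (135/136) + ((165/136)*sqrt(2))*i.
The factor ξ**2 + 1/2 splits as (ξ - a)(ξ - a') with a = ((1/2)*sqrt(2))*i, a' = -((1/2)*sqrt(2))*i. At the order-1 pole a set g(ξ) = (ξ - a)*f(ξ) = [(15*ξ/4 + 5/8)/(ξ + 2/3)] / (ξ - a').
Simple pole: residue = g(a) at a = ((1/2)*sqrt(2))*i, which is (135/136) - ((165/136)*sqrt(2))*i.
List the singular points by increasing real part (a conjugate pair: the negative imaginary part first).

Radius of convergence at 0: 2/3.
At -2/3: a pole of order 1; residue -135/68.
At -((1/2)*sqrt(2))*i: a pole of order 1; residue (135/136) + ((165/136)*sqrt(2))*i.
At ((1/2)*sqrt(2))*i: a pole of order 1; residue (135/136) - ((165/136)*sqrt(2))*i.


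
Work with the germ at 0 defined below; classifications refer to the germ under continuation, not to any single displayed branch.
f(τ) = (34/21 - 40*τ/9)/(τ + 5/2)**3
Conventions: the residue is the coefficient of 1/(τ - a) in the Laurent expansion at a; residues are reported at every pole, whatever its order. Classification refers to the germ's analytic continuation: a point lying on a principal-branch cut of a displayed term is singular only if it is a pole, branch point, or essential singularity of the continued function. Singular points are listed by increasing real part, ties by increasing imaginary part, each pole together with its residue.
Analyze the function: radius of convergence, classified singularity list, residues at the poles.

Radius of convergence at 0: 5/2.
At -5/2: a pole of order 3; residue 0.

Denominator factor (τ + 5/2)^3: pole of order 3 at -5/2, modulus 5/2.
The radius of convergence is the smallest modulus among the singular points: 5/2.
At the order-3 pole -5/2 set g(τ) = (τ - (-5/2))^3*f(τ) = 34/21 - 40*τ/9.
Order-3 pole: residue = g''(a)/2; g''(-5/2) = 0, so the residue is 0.


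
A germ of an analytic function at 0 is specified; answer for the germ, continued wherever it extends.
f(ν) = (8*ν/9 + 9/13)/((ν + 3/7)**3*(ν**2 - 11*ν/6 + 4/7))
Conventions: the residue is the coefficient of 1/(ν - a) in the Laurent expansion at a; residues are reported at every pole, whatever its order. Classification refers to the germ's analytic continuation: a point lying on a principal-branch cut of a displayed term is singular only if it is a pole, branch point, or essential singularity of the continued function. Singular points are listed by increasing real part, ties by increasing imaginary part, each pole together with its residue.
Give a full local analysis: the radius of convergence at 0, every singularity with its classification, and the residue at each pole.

Radius of convergence at 0: 11/12 - (1/84)*sqrt(1897).
At -3/7: a pole of order 3; residue 1803416482/1208475801.
At 11/12 - (1/84)*sqrt(1897): a pole of order 1; residue -901708241/1208475801 - (601133911/25192072467)*sqrt(1897).
At 11/12 + (1/84)*sqrt(1897): a pole of order 1; residue -901708241/1208475801 + (601133911/25192072467)*sqrt(1897).


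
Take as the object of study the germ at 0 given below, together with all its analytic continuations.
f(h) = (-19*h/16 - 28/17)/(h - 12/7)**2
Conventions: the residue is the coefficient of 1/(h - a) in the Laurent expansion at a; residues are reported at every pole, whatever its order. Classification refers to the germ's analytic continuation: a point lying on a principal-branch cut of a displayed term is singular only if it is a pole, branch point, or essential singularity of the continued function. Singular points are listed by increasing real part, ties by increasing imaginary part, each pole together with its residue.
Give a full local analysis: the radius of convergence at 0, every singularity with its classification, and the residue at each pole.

Denominator factor (h - 12/7)^2: pole of order 2 at 12/7, modulus 12/7.
The radius of convergence is the smallest modulus among the singular points: 12/7.
At the order-2 pole 12/7 set g(h) = (h - (12/7))^2*f(h) = -19*h/16 - 28/17.
Order-2 pole: residue = g'(a); g'(12/7) = -19/16, so the residue is -19/16.

Radius of convergence at 0: 12/7.
At 12/7: a pole of order 2; residue -19/16.


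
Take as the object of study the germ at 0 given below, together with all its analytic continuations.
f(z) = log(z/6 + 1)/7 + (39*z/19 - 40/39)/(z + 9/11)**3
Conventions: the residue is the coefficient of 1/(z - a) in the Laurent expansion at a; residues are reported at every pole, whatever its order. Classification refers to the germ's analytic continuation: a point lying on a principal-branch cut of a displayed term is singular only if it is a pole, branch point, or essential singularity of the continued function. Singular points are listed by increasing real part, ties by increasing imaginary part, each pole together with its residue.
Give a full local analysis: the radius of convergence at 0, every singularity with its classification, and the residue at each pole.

Denominator factor (z + 9/11)^3: pole of order 3 at -9/11, modulus 9/11.
Branch term (1/7)*log(1 - z/(-6)): its argument vanishes at z = -6, a logarithmic branch point, modulus 6.
The radius of convergence is the smallest modulus among the singular points: 9/11.
The branch term is analytic at -9/11 and contributes nothing to the residue; only the rational part matters.
At the order-3 pole -9/11 set g(z) = (z - (-9/11))^3*(rational part) = 39*z/19 - 40/39.
Order-3 pole: residue = g''(a)/2; g''(-9/11) = 0, so the residue is 0.
List the singular points by increasing real part (a conjugate pair: the negative imaginary part first).

Radius of convergence at 0: 9/11.
At -6: a logarithmic branch point.
At -9/11: a pole of order 3; residue 0.


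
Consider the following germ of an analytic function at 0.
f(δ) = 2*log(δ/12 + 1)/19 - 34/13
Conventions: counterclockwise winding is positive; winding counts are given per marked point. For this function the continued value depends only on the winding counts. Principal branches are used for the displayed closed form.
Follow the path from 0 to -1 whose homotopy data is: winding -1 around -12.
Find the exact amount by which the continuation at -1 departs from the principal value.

Continued minus principal equals -(4/19)*pi*i.

The rational part is single-valued and drops out of the difference; each branch term changes only by its own monodromy.
(2/19)*log(1 - δ/(-12)): each positive loop around -12 adds 2*pi*i to the log, so winding -1 contributes (2/19)*(-1)*2*pi*i = -(4/19)*pi*i.
Summing the contributions at δ = -1 gives -(4/19)*pi*i.


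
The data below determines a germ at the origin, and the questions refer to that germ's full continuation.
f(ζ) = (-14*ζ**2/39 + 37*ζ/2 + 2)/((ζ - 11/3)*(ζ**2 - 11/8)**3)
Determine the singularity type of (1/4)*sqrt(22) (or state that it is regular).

The point is a pole of order 3.

The denominator factor ζ**2 - 11/8 vanishes at (1/4)*sqrt(22) and appears to the power 3; the numerator there equals 235/156 + (37/8)*sqrt(22), nonzero, and no other factor vanishes.
Hence a pole whose order is the multiplicity, 3.


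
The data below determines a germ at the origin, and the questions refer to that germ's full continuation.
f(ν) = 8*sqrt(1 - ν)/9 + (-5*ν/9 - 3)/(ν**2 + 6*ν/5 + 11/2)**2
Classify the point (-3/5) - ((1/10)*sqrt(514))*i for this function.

The point is a pole of order 2.

The denominator factor ν**2 + 6*ν/5 + 11/2 vanishes at (-3/5) - ((1/10)*sqrt(514))*i and appears to the power 2; the numerator there equals (-8/3) + ((1/18)*sqrt(514))*i, nonzero, and no other factor vanishes.
The branch terms are analytic at this point.
Hence a pole whose order is the multiplicity, 2.


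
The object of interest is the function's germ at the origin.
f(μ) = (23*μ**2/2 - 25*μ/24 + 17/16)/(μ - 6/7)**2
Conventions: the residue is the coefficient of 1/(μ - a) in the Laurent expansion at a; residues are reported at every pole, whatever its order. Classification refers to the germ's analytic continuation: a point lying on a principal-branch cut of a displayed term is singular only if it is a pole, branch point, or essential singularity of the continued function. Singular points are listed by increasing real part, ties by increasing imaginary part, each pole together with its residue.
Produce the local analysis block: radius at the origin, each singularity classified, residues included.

Denominator factor (μ - 6/7)^2: pole of order 2 at 6/7, modulus 6/7.
The radius of convergence is the smallest modulus among the singular points: 6/7.
At the order-2 pole 6/7 set g(μ) = (μ - (6/7))^2*f(μ) = 23*μ**2/2 - 25*μ/24 + 17/16.
Order-2 pole: residue = g'(a); g'(6/7) = 3137/168, so the residue is 3137/168.

Radius of convergence at 0: 6/7.
At 6/7: a pole of order 2; residue 3137/168.


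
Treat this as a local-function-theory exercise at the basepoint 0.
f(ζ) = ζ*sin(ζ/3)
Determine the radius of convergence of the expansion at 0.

The factor -sin(ζ/3) is entire and contributes no finite singular point.
The polynomial part has no poles.
No finite singular points: the Taylor series at 0 converges everywhere.

The radius of convergence is infinite.


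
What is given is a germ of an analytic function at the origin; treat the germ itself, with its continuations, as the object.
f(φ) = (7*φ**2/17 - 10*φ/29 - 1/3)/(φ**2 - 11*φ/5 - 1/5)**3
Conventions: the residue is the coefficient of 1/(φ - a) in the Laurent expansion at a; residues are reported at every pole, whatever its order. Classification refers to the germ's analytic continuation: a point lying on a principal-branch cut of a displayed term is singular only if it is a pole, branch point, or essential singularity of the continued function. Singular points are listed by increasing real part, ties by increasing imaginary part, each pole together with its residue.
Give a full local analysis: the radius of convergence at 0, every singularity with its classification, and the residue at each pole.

Radius of convergence at 0: -11/10 + (1/10)*sqrt(141).
At 11/10 - (1/10)*sqrt(141): a pole of order 3; residue (3770875/1381987953)*sqrt(141).
At 11/10 + (1/10)*sqrt(141): a pole of order 3; residue -(3770875/1381987953)*sqrt(141).


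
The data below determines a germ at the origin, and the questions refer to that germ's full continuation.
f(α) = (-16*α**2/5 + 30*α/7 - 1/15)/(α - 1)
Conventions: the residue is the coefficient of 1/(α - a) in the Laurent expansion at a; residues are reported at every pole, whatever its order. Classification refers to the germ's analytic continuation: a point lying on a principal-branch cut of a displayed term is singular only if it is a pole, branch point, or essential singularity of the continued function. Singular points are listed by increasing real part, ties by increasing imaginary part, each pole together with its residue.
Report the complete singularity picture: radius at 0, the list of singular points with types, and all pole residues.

Radius of convergence at 0: 1.
At 1: a pole of order 1; residue 107/105.

Denominator factor (α - 1): pole of order 1 at 1, modulus 1.
The radius of convergence is the smallest modulus among the singular points: 1.
At the order-1 pole 1 set g(α) = (α - (1))*f(α) = -16*α**2/5 + 30*α/7 - 1/15.
Simple pole: residue = g(a) at a = 1, which is 107/105.


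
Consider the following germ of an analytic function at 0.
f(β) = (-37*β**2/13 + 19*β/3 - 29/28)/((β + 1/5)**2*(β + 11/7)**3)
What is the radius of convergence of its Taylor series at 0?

Denominator factor (β + 11/7)^3: pole of order 3 at -11/7, modulus 11/7.
Denominator factor (β + 1/5)^2: pole of order 2 at -1/5, modulus 1/5.
The radius of convergence is the smallest modulus among the singular points: 1/5.

The radius of convergence is 1/5.


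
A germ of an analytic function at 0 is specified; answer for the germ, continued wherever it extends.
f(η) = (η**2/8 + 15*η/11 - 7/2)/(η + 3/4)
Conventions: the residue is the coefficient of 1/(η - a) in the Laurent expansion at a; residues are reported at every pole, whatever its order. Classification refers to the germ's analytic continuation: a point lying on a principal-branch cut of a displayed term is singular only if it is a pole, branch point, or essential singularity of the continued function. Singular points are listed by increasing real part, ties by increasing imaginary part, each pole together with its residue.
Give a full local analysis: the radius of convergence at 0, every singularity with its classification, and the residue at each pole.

Denominator factor (η + 3/4): pole of order 1 at -3/4, modulus 3/4.
The radius of convergence is the smallest modulus among the singular points: 3/4.
At the order-1 pole -3/4 set g(η) = (η - (-3/4))*f(η) = η**2/8 + 15*η/11 - 7/2.
Simple pole: residue = g(a) at a = -3/4, which is -6269/1408.

Radius of convergence at 0: 3/4.
At -3/4: a pole of order 1; residue -6269/1408.


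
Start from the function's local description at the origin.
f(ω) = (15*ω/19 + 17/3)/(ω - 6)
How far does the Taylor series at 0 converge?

Denominator factor (ω - 6): pole of order 1 at 6, modulus 6.
The radius of convergence is the smallest modulus among the singular points: 6.

The radius of convergence is 6.


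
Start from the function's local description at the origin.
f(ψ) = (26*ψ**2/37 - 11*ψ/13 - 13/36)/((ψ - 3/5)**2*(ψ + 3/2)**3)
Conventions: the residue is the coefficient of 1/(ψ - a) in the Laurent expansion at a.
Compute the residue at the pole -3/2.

At the order-3 pole -3/2 set g(ψ) = (ψ - (-3/2))^3*f(ψ) = (26*ψ**2/37 - 11*ψ/13 - 13/36)/(ψ - 3/5)**2.
Order-3 pole: residue = g''(a)/2; g''(-3/2) = -53142200/280636083, so the residue is -26571100/280636083.

The residue is -26571100/280636083.


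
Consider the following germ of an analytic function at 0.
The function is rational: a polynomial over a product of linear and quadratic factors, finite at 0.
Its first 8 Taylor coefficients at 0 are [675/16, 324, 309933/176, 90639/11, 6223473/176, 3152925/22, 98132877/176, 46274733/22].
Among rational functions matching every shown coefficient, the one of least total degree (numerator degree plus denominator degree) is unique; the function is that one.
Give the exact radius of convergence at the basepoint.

The radius of convergence is 1/3.

No rational of total degree below 5 reproduces all 8 coefficients; solving the [2/3] Pade equations on them gives f(y) = (13*y**2/22 + 33*y/16 - 25/16)/(y - 1/3)**3, whose expansion matches every shown term.
Denominator factor (y - 1/3)^3: pole of order 3 at 1/3, modulus 1/3.
The radius of convergence is the smallest modulus among the singular points: 1/3.


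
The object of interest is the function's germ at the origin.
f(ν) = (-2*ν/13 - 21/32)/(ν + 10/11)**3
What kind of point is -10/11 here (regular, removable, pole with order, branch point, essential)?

The point is a pole of order 3.

The denominator factor ν + 10/11 vanishes at -10/11 and appears to the power 3; the numerator there equals -2363/4576, nonzero, and no other factor vanishes.
Hence a pole whose order is the multiplicity, 3.


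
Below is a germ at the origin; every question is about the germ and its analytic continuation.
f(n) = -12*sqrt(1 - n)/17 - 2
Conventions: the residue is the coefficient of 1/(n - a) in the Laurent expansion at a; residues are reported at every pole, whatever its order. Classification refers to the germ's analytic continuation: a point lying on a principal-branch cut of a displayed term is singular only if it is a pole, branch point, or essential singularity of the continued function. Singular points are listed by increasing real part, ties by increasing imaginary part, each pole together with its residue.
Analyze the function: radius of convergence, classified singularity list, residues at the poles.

Branch term (-12/17)*sqrt(1 - n/(1)): its argument vanishes at n = 1, a square-root branch point, modulus 1.
The radius of convergence is the smallest modulus among the singular points: 1.

Radius of convergence at 0: 1.
At 1: an algebraic (square-root) branch point.


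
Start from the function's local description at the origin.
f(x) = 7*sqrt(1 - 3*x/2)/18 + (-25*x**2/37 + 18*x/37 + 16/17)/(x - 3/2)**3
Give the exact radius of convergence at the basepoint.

Denominator factor (x - 3/2)^3: pole of order 3 at 3/2, modulus 3/2.
Branch term (7/18)*sqrt(1 - x/(2/3)): its argument vanishes at x = 2/3, a square-root branch point, modulus 2/3.
The radius of convergence is the smallest modulus among the singular points: 2/3.

The radius of convergence is 2/3.


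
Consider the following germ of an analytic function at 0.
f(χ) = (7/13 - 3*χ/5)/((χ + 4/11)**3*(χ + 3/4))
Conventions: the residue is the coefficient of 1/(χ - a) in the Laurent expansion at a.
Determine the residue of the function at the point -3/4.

At the order-1 pole -3/4 set g(χ) = (χ - (-3/4))*f(χ) = (7/13 - 3*χ/5)/(χ + 4/11)**3.
Simple pole: residue = g(a) at a = -3/4, which is -5473072/319345.

The residue is -5473072/319345.


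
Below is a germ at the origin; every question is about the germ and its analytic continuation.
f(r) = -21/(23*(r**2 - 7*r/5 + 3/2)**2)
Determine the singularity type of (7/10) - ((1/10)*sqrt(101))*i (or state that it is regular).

The point is a pole of order 2.

The denominator factor r**2 - 7*r/5 + 3/2 vanishes at (7/10) - ((1/10)*sqrt(101))*i and appears to the power 2; the numerator there equals -21/23, nonzero, and no other factor vanishes.
Hence a pole whose order is the multiplicity, 2.


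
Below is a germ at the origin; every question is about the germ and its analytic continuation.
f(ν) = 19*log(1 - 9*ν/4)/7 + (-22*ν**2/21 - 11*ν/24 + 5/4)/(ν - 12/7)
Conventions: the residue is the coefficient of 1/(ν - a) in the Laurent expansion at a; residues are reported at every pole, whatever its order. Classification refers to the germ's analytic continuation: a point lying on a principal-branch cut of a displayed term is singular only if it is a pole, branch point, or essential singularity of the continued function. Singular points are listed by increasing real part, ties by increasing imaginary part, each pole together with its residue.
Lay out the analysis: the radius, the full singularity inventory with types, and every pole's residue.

Denominator factor (ν - 12/7): pole of order 1 at 12/7, modulus 12/7.
Branch term (19/7)*log(1 - ν/(4/9)): its argument vanishes at ν = 4/9, a logarithmic branch point, modulus 4/9.
The radius of convergence is the smallest modulus among the singular points: 4/9.
The branch term is analytic at 12/7 and contributes nothing to the residue; only the rational part matters.
At the order-1 pole 12/7 set g(ν) = (ν - (12/7))*(rational part) = -22*ν**2/21 - 11*ν/24 + 5/4.
Simple pole: residue = g(a) at a = 12/7, which is -3587/1372.
List the singular points by increasing real part (a conjugate pair: the negative imaginary part first).

Radius of convergence at 0: 4/9.
At 4/9: a logarithmic branch point.
At 12/7: a pole of order 1; residue -3587/1372.


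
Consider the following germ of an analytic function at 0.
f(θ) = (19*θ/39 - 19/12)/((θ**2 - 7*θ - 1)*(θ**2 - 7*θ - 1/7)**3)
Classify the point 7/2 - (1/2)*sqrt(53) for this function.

The denominator factor θ**2 - 7*θ - 1 vanishes at 7/2 - (1/2)*sqrt(53) and appears to the power 1; the numerator there equals 19/156 - (19/78)*sqrt(53), nonzero, and no other factor vanishes.
Hence a pole whose order is the multiplicity, 1.

The point is a pole of order 1.


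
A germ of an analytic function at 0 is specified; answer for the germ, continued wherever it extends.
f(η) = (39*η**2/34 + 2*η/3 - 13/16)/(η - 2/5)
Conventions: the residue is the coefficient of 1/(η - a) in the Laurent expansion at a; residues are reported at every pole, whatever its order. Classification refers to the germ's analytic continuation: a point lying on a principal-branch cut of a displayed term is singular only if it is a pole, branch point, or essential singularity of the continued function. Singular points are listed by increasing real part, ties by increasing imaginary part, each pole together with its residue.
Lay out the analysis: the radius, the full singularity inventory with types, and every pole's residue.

Denominator factor (η - 2/5): pole of order 1 at 2/5, modulus 2/5.
The radius of convergence is the smallest modulus among the singular points: 2/5.
At the order-1 pole 2/5 set g(η) = (η - (2/5))*f(η) = 39*η**2/34 + 2*η/3 - 13/16.
Simple pole: residue = g(a) at a = 2/5, which is -7391/20400.

Radius of convergence at 0: 2/5.
At 2/5: a pole of order 1; residue -7391/20400.


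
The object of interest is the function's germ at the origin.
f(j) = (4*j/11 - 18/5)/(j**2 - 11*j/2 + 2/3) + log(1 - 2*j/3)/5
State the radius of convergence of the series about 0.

Denominator factor (j**2 - 11*j/2 + 2/3): discriminant 331/12, real irrational roots 11/4 + (1/12)*sqrt(993) and 11/4 - (1/12)*sqrt(993); poles of order 1, moduli 11/4 + (1/12)*sqrt(993) and 11/4 - (1/12)*sqrt(993).
Branch term (1/5)*log(1 - j/(3/2)): its argument vanishes at j = 3/2, a logarithmic branch point, modulus 3/2.
The radius of convergence is the smallest modulus among the singular points: 11/4 - (1/12)*sqrt(993).

The radius of convergence is 11/4 - (1/12)*sqrt(993).


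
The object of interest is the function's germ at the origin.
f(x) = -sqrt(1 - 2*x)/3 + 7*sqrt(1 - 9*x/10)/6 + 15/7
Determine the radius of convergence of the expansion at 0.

Branch term (7/6)*sqrt(1 - x/(10/9)): its argument vanishes at x = 10/9, a square-root branch point, modulus 10/9.
Branch term (-1/3)*sqrt(1 - x/(1/2)): its argument vanishes at x = 1/2, a square-root branch point, modulus 1/2.
The radius of convergence is the smallest modulus among the singular points: 1/2.

The radius of convergence is 1/2.


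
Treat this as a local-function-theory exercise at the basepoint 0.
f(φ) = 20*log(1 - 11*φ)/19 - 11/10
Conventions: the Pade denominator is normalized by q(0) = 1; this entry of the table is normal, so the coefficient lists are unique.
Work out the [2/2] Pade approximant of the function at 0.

Taylor coefficients needed (expand at 0): a_0 = -11/10, a_1 = -220/19, a_2 = -1210/19, a_3 = -26620/57, a_4 = -73205/19.
Write the denominator as Q(φ) = 1 + q1*φ + q2*φ^2. Requiring Q*f - P = O(φ^5) with deg P <= 2 kills the coefficients of φ^3..φ^4 in Q*f:
  φ^3: a_3 + q1*a_2 + q2*a_1 = 0, i.e. -26620/57 + (-1210/19)*q1 + (-220/19)*q2 = 0.
  φ^4: a_4 + q1*a_3 + q2*a_2 = 0, i.e. -73205/19 + (-26620/57)*q1 + (-1210/19)*q2 = 0.
Solving this linear system: q1 = -11, q2 = 121/6.
The numerator is Q*f truncated at degree 2: P0 = a_0 = -11/10; P1 = a_1 + q1*a_0 = 99/190; P2 = a_2 + q1*a_1 + q2*a_0 = 47311/1140.

The Pade approximant has numerator coefficients [-11/10, 99/190, 47311/1140]; denominator coefficients [1, -11, 121/6].


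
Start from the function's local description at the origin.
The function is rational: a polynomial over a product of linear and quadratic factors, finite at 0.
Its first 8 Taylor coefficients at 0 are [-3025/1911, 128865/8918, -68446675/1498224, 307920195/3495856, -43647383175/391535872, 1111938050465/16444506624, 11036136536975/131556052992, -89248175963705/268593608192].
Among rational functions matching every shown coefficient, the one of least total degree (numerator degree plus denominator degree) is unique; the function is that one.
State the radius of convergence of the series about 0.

The radius of convergence is (1/11)*sqrt(77).

No rational of total degree below 5 reproduces all 8 coefficients; solving the [1/4] Pade equations on them gives f(w) = (10*w/3 - 25/39)/(w**2 + 5*w/4 + 7/11)**2, whose expansion matches every shown term.
Denominator factor (w**2 + 5*w/4 + 7/11)^2: discriminant -173/176, complex-conjugate roots (-5/8) + ((1/88)*sqrt(1903))*i and (-5/8) - ((1/88)*sqrt(1903))*i; poles of order 2, moduli (1/11)*sqrt(77) and (1/11)*sqrt(77).
The radius of convergence is the smallest modulus among the singular points: (1/11)*sqrt(77).


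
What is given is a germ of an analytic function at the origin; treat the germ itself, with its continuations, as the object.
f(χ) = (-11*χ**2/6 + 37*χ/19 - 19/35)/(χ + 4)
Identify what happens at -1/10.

The point is a regular point.

Denominator factors: χ + 4 = 39/10 at χ = -1/10 — none vanishes.
So the germ continues analytically to -1/10.


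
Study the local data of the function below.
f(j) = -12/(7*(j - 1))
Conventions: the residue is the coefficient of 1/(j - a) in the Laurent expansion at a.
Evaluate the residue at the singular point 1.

At the order-1 pole 1 set g(j) = (j - (1))*f(j) = -12/7.
Simple pole: residue = g(a) at a = 1, which is -12/7.

The residue is -12/7.


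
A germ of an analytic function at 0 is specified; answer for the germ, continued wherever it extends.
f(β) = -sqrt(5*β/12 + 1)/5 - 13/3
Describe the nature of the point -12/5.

The term (-1/5)*sqrt(1 - β/(-12/5)) has argument 1 - -12/5/(-12/5) = 0 at -12/5: a square-root (algebraic, two-sheeted) branch point; the remaining terms are analytic or single-valued there.

The point is an algebraic (square-root) branch point.


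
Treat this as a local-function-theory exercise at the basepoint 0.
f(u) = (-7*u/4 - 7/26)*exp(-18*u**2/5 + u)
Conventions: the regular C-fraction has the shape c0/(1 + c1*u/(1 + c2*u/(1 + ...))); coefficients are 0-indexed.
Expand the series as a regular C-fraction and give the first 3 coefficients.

Taylor coefficients (expand at 0): a_0 = -7/26, a_1 = -105/52, a_2 = -119/130.
c0 = a_0 = -7/26. Peel one level at a time: if S = 1 + c*u/S' with S'(0) = 1, then c is the u-coefficient of S and S' = c*u/(S - 1).
S_1 = c0/f = 1 + (-15/2)*u + (1057/20)*u^2 + ...; c1 = -15/2.
S_2 = c1*u/(S_1 - 1) = 1 + (1057/150)*u + ...; c2 = 1057/150.

The regular C-fraction coefficients are [-7/26, -15/2, 1057/150].


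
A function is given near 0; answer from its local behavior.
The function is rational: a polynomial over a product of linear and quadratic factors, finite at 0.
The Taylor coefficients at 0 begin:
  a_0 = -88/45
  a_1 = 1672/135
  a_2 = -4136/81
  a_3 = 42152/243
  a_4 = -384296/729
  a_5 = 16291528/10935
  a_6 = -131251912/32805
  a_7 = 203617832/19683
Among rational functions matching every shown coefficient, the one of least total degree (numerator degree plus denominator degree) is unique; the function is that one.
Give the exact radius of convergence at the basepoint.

No rational of total degree below 4 reproduces all 8 coefficients; solving the [0/4] Pade equations on them gives f(ε) = -11/(15*(ε + 1/2)**3*(ε + 3)), whose expansion matches every shown term.
Denominator factor (ε + 3): pole of order 1 at -3, modulus 3.
Denominator factor (ε + 1/2)^3: pole of order 3 at -1/2, modulus 1/2.
The radius of convergence is the smallest modulus among the singular points: 1/2.

The radius of convergence is 1/2.


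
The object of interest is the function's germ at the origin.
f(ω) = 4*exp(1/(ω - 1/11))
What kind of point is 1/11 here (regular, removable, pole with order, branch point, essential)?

The exponent 1/(ω - (1/11)) has a pole at 1/11, so exp(1/(ω - (1/11))) takes every nonzero value near it: an essential singularity (not a pole of any order).

The point is an essential singularity.


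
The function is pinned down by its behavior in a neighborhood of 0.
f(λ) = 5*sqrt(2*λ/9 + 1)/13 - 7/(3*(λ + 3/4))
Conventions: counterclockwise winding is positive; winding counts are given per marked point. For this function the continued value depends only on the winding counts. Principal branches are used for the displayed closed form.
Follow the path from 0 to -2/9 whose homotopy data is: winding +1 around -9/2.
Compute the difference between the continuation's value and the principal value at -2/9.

Continued minus principal equals -(10/117)*sqrt(77).

The rational part is single-valued and drops out of the difference; each branch term changes only by its own monodromy.
(5/13)*sqrt(1 - λ/(-9/2)): winding +1 is odd, the square root flips sign, contributing -2*(5/13)*sqrt(1 - (-2/9)/(-9/2)) = -2*(5/13)*sqrt(77/81) = -(10/117)*sqrt(77).
Summing the contributions at λ = -2/9 gives -(10/117)*sqrt(77).


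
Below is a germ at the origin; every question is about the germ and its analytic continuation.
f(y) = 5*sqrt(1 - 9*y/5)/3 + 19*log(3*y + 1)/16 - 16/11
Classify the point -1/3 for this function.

The term (19/16)*log(1 - y/(-1/3)) has argument 1 - -1/3/(-1/3) = 0 at -1/3: a logarithmic (infinitely-sheeted) branch point; the remaining terms are analytic or single-valued there.

The point is a logarithmic branch point.


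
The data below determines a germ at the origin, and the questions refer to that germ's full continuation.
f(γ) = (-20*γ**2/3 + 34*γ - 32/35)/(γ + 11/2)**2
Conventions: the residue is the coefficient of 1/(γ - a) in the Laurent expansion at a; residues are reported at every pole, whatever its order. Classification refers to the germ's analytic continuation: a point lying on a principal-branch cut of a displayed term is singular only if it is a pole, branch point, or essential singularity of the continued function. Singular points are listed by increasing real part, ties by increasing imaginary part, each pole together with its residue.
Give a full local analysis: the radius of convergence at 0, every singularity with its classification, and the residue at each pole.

Denominator factor (γ + 11/2)^2: pole of order 2 at -11/2, modulus 11/2.
The radius of convergence is the smallest modulus among the singular points: 11/2.
At the order-2 pole -11/2 set g(γ) = (γ - (-11/2))^2*f(γ) = -20*γ**2/3 + 34*γ - 32/35.
Order-2 pole: residue = g'(a); g'(-11/2) = 322/3, so the residue is 322/3.

Radius of convergence at 0: 11/2.
At -11/2: a pole of order 2; residue 322/3.
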